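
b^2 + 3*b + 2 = (b + 1)*(b + 2)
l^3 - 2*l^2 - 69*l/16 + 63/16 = (l - 3)*(l - 3/4)*(l + 7/4)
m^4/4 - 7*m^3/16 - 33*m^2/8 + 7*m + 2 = (m/4 + 1)*(m - 4)*(m - 2)*(m + 1/4)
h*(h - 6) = h^2 - 6*h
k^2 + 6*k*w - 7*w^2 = (k - w)*(k + 7*w)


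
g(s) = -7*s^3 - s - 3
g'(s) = -21*s^2 - 1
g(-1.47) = 20.71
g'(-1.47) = -46.38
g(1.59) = -32.73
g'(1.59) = -54.09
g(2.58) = -125.79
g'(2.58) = -140.78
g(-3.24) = 238.33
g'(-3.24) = -221.45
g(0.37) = -3.72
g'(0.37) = -3.87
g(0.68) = -5.88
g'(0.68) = -10.71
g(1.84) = -48.45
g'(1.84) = -72.10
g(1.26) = -18.26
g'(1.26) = -34.34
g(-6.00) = 1515.00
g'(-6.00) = -757.00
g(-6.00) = 1515.00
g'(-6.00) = -757.00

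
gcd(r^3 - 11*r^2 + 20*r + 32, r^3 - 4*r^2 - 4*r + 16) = r - 4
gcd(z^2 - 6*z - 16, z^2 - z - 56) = z - 8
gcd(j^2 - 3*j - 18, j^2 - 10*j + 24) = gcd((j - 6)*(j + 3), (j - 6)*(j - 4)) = j - 6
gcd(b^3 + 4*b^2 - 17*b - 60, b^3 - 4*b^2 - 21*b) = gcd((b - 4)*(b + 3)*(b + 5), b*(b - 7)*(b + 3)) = b + 3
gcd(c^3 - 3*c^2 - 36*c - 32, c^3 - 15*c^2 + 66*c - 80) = c - 8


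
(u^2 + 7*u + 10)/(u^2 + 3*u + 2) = (u + 5)/(u + 1)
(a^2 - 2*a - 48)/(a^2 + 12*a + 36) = (a - 8)/(a + 6)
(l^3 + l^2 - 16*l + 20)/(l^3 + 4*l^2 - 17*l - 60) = (l^2 - 4*l + 4)/(l^2 - l - 12)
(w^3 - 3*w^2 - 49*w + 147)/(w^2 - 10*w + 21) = w + 7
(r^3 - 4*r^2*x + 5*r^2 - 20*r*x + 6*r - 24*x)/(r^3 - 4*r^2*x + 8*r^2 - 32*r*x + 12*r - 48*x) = (r + 3)/(r + 6)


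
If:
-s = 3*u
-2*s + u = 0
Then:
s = 0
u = 0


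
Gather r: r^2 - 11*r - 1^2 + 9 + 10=r^2 - 11*r + 18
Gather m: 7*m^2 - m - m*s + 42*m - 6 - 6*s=7*m^2 + m*(41 - s) - 6*s - 6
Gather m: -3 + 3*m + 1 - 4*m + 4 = 2 - m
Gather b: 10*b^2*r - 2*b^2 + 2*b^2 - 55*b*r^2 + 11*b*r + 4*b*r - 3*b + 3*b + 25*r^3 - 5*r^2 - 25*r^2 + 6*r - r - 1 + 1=10*b^2*r + b*(-55*r^2 + 15*r) + 25*r^3 - 30*r^2 + 5*r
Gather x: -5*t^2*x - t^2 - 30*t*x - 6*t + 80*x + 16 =-t^2 - 6*t + x*(-5*t^2 - 30*t + 80) + 16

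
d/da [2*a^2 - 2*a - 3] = 4*a - 2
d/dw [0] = 0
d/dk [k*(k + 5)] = 2*k + 5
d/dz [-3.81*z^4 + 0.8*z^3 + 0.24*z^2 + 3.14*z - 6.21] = -15.24*z^3 + 2.4*z^2 + 0.48*z + 3.14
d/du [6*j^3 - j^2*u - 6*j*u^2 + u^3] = -j^2 - 12*j*u + 3*u^2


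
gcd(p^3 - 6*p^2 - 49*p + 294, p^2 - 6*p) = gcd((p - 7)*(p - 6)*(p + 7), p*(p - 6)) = p - 6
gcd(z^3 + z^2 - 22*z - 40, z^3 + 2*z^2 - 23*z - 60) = z^2 - z - 20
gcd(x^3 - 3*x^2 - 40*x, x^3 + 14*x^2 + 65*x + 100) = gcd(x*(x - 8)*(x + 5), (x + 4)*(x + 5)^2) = x + 5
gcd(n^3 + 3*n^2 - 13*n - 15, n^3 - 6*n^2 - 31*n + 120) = n^2 + 2*n - 15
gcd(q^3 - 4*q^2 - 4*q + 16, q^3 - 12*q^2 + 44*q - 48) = q^2 - 6*q + 8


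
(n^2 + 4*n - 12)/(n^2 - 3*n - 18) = (-n^2 - 4*n + 12)/(-n^2 + 3*n + 18)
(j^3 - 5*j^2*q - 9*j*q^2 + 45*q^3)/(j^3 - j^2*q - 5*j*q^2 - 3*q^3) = (j^2 - 2*j*q - 15*q^2)/(j^2 + 2*j*q + q^2)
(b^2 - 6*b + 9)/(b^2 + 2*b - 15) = (b - 3)/(b + 5)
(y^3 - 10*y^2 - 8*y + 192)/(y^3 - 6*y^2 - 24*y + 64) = (y - 6)/(y - 2)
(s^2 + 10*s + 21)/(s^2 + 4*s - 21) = (s + 3)/(s - 3)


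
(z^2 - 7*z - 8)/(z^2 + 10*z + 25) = (z^2 - 7*z - 8)/(z^2 + 10*z + 25)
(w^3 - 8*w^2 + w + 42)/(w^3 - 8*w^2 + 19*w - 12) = (w^2 - 5*w - 14)/(w^2 - 5*w + 4)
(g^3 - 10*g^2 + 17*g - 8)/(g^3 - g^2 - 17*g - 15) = (-g^3 + 10*g^2 - 17*g + 8)/(-g^3 + g^2 + 17*g + 15)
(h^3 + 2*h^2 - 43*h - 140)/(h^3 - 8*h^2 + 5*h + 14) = (h^2 + 9*h + 20)/(h^2 - h - 2)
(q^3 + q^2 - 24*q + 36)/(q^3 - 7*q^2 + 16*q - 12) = (q + 6)/(q - 2)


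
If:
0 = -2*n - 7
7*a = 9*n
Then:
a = -9/2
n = -7/2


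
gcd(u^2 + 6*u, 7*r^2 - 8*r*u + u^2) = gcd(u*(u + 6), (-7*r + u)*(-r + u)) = 1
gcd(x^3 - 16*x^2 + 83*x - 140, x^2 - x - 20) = x - 5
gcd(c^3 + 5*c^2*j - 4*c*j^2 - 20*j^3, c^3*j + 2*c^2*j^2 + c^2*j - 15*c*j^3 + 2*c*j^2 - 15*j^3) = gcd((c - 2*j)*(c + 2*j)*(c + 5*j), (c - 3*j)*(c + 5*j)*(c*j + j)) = c + 5*j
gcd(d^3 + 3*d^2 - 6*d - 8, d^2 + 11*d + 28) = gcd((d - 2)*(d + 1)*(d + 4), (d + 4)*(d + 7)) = d + 4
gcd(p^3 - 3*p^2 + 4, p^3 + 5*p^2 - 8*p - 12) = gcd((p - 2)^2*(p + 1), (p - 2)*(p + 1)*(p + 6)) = p^2 - p - 2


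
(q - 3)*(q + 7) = q^2 + 4*q - 21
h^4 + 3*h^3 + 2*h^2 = h^2*(h + 1)*(h + 2)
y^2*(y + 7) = y^3 + 7*y^2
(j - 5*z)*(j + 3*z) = j^2 - 2*j*z - 15*z^2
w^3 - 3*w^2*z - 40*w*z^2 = w*(w - 8*z)*(w + 5*z)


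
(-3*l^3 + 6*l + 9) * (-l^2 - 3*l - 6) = 3*l^5 + 9*l^4 + 12*l^3 - 27*l^2 - 63*l - 54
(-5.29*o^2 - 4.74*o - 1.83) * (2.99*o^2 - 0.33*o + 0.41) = -15.8171*o^4 - 12.4269*o^3 - 6.0764*o^2 - 1.3395*o - 0.7503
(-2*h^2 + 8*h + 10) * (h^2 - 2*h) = -2*h^4 + 12*h^3 - 6*h^2 - 20*h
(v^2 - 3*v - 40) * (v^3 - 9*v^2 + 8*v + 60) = v^5 - 12*v^4 - 5*v^3 + 396*v^2 - 500*v - 2400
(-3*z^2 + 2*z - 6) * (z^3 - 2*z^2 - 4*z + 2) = -3*z^5 + 8*z^4 + 2*z^3 - 2*z^2 + 28*z - 12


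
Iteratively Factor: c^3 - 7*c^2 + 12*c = (c - 3)*(c^2 - 4*c) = (c - 4)*(c - 3)*(c)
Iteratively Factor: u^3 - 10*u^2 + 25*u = (u)*(u^2 - 10*u + 25) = u*(u - 5)*(u - 5)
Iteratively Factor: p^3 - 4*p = (p)*(p^2 - 4) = p*(p + 2)*(p - 2)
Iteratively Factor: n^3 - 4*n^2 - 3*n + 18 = (n - 3)*(n^2 - n - 6) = (n - 3)*(n + 2)*(n - 3)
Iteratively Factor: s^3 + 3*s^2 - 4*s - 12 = (s + 3)*(s^2 - 4) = (s - 2)*(s + 3)*(s + 2)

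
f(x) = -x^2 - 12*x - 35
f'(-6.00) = 0.00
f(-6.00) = 1.00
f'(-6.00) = 0.00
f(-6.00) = 1.00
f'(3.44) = -18.88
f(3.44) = -88.11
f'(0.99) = -13.98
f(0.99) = -47.86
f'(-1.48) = -9.04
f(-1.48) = -19.43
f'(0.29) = -12.58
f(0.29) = -38.56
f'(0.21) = -12.42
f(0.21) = -37.56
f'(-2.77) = -6.46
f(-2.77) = -9.43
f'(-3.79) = -4.42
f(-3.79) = -3.88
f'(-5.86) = -0.28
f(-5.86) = 0.98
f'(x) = -2*x - 12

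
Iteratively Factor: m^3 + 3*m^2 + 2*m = (m)*(m^2 + 3*m + 2) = m*(m + 2)*(m + 1)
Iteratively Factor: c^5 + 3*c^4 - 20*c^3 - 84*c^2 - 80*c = (c + 2)*(c^4 + c^3 - 22*c^2 - 40*c) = (c - 5)*(c + 2)*(c^3 + 6*c^2 + 8*c) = c*(c - 5)*(c + 2)*(c^2 + 6*c + 8) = c*(c - 5)*(c + 2)*(c + 4)*(c + 2)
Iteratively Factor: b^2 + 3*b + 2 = (b + 1)*(b + 2)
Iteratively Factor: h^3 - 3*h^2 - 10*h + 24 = (h + 3)*(h^2 - 6*h + 8) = (h - 4)*(h + 3)*(h - 2)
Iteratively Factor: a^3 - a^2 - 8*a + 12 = (a + 3)*(a^2 - 4*a + 4) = (a - 2)*(a + 3)*(a - 2)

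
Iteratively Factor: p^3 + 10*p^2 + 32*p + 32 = (p + 4)*(p^2 + 6*p + 8) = (p + 4)^2*(p + 2)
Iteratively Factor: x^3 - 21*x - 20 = (x + 4)*(x^2 - 4*x - 5) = (x - 5)*(x + 4)*(x + 1)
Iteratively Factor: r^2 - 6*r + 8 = (r - 2)*(r - 4)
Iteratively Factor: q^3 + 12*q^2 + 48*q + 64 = (q + 4)*(q^2 + 8*q + 16) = (q + 4)^2*(q + 4)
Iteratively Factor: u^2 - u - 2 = (u - 2)*(u + 1)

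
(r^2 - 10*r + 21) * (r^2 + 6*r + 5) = r^4 - 4*r^3 - 34*r^2 + 76*r + 105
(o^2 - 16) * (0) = 0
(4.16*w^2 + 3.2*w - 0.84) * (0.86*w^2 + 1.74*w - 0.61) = 3.5776*w^4 + 9.9904*w^3 + 2.308*w^2 - 3.4136*w + 0.5124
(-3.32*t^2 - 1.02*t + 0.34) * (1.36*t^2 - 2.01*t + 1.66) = -4.5152*t^4 + 5.286*t^3 - 2.9986*t^2 - 2.3766*t + 0.5644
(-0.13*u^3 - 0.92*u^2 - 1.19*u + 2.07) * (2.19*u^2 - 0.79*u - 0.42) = -0.2847*u^5 - 1.9121*u^4 - 1.8247*u^3 + 5.8598*u^2 - 1.1355*u - 0.8694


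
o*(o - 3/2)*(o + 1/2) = o^3 - o^2 - 3*o/4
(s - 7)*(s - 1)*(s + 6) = s^3 - 2*s^2 - 41*s + 42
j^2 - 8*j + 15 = (j - 5)*(j - 3)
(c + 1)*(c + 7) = c^2 + 8*c + 7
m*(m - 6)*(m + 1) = m^3 - 5*m^2 - 6*m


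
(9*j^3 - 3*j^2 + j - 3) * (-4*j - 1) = -36*j^4 + 3*j^3 - j^2 + 11*j + 3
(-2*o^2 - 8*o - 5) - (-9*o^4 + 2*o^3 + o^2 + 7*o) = 9*o^4 - 2*o^3 - 3*o^2 - 15*o - 5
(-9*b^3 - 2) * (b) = -9*b^4 - 2*b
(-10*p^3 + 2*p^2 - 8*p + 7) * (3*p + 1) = -30*p^4 - 4*p^3 - 22*p^2 + 13*p + 7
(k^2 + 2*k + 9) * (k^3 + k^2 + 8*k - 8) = k^5 + 3*k^4 + 19*k^3 + 17*k^2 + 56*k - 72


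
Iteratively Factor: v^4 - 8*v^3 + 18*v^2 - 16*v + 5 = (v - 1)*(v^3 - 7*v^2 + 11*v - 5) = (v - 1)^2*(v^2 - 6*v + 5) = (v - 1)^3*(v - 5)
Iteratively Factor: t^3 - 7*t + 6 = (t - 1)*(t^2 + t - 6) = (t - 2)*(t - 1)*(t + 3)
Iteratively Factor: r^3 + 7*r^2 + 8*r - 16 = (r - 1)*(r^2 + 8*r + 16) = (r - 1)*(r + 4)*(r + 4)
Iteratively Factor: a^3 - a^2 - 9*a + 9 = (a + 3)*(a^2 - 4*a + 3) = (a - 3)*(a + 3)*(a - 1)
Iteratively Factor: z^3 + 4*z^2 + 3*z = (z)*(z^2 + 4*z + 3) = z*(z + 1)*(z + 3)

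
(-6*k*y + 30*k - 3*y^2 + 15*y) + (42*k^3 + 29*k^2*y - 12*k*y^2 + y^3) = 42*k^3 + 29*k^2*y - 12*k*y^2 - 6*k*y + 30*k + y^3 - 3*y^2 + 15*y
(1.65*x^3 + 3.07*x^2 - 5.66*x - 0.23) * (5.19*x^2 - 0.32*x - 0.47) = 8.5635*x^5 + 15.4053*x^4 - 31.1333*x^3 - 0.8254*x^2 + 2.7338*x + 0.1081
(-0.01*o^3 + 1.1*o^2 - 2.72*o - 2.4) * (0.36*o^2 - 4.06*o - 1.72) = -0.0036*o^5 + 0.4366*o^4 - 5.428*o^3 + 8.2872*o^2 + 14.4224*o + 4.128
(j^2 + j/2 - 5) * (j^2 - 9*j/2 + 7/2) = j^4 - 4*j^3 - 15*j^2/4 + 97*j/4 - 35/2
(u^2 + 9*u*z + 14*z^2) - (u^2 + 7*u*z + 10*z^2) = 2*u*z + 4*z^2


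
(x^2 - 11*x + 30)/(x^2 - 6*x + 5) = (x - 6)/(x - 1)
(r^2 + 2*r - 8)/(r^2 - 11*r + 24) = (r^2 + 2*r - 8)/(r^2 - 11*r + 24)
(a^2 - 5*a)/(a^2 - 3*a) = (a - 5)/(a - 3)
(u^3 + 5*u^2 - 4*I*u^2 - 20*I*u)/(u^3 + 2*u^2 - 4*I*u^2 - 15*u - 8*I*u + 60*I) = u/(u - 3)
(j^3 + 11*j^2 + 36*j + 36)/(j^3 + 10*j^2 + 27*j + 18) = (j + 2)/(j + 1)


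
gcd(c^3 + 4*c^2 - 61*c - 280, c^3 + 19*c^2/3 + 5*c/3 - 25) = c + 5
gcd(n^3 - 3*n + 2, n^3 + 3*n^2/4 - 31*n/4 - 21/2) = n + 2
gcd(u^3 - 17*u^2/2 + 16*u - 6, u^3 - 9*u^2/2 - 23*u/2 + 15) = u - 6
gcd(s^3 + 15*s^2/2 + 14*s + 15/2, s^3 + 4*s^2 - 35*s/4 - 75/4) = s^2 + 13*s/2 + 15/2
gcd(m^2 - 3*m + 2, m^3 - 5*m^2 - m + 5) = m - 1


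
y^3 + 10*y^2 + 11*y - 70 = (y - 2)*(y + 5)*(y + 7)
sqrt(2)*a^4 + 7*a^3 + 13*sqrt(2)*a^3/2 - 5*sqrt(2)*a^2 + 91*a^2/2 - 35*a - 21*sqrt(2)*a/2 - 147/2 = (a - 3/2)*(a + 7)*(a + 7*sqrt(2)/2)*(sqrt(2)*a + sqrt(2))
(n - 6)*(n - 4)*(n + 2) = n^3 - 8*n^2 + 4*n + 48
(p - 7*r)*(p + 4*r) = p^2 - 3*p*r - 28*r^2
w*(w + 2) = w^2 + 2*w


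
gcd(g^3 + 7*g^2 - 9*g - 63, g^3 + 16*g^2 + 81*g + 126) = g^2 + 10*g + 21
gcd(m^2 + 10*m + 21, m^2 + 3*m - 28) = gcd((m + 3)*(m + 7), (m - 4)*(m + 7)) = m + 7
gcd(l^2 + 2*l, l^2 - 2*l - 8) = l + 2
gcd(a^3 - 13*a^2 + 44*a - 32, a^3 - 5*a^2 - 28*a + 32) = a^2 - 9*a + 8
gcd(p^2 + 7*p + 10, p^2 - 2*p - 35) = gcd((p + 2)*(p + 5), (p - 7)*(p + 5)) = p + 5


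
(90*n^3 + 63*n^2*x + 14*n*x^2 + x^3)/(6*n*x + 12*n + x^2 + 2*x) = (15*n^2 + 8*n*x + x^2)/(x + 2)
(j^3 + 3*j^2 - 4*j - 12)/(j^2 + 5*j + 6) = j - 2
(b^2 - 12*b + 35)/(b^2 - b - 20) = (b - 7)/(b + 4)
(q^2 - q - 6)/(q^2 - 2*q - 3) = (q + 2)/(q + 1)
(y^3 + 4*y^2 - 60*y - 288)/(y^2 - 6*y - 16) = (y^2 + 12*y + 36)/(y + 2)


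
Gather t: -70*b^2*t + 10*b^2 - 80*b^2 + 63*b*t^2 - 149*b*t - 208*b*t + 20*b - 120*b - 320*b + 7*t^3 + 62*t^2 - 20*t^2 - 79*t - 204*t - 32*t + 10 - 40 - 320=-70*b^2 - 420*b + 7*t^3 + t^2*(63*b + 42) + t*(-70*b^2 - 357*b - 315) - 350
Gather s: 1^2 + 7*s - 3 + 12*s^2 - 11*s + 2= 12*s^2 - 4*s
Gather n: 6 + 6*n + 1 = 6*n + 7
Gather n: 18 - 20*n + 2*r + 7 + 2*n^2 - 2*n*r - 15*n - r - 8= 2*n^2 + n*(-2*r - 35) + r + 17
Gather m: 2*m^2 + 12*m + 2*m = 2*m^2 + 14*m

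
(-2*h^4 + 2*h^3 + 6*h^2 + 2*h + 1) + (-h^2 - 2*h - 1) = -2*h^4 + 2*h^3 + 5*h^2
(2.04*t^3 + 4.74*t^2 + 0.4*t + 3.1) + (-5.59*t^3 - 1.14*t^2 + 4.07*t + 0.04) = -3.55*t^3 + 3.6*t^2 + 4.47*t + 3.14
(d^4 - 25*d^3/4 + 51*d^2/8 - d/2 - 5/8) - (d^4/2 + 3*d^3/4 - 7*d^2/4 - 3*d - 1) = d^4/2 - 7*d^3 + 65*d^2/8 + 5*d/2 + 3/8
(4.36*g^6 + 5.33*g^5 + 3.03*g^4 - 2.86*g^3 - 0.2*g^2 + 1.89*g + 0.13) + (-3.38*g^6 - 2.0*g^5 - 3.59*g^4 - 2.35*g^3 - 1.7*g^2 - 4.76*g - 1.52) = 0.98*g^6 + 3.33*g^5 - 0.56*g^4 - 5.21*g^3 - 1.9*g^2 - 2.87*g - 1.39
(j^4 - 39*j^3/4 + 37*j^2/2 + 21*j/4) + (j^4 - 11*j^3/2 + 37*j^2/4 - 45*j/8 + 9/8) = 2*j^4 - 61*j^3/4 + 111*j^2/4 - 3*j/8 + 9/8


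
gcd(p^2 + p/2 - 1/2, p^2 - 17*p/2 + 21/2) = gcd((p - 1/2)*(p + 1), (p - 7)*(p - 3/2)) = 1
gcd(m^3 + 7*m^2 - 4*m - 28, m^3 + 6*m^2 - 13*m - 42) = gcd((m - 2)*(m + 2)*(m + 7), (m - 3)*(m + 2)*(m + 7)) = m^2 + 9*m + 14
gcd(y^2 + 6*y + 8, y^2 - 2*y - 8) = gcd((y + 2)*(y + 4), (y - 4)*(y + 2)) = y + 2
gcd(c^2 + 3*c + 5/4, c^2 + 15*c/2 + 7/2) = c + 1/2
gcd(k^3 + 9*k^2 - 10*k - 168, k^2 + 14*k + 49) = k + 7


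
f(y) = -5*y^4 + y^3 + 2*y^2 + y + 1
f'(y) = -20*y^3 + 3*y^2 + 4*y + 1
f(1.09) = -1.30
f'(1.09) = -16.98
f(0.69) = 1.84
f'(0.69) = -1.38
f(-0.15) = 0.89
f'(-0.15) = 0.54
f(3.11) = -414.21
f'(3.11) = -559.15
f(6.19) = -7019.62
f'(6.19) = -4602.82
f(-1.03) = -4.63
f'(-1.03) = 21.92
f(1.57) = -19.01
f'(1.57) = -62.72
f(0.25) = 1.37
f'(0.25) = 1.88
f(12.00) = -101651.00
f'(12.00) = -34079.00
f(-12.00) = -105131.00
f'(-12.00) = 34945.00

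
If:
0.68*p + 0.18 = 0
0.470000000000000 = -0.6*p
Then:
No Solution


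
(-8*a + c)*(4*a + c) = -32*a^2 - 4*a*c + c^2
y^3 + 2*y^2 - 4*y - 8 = (y - 2)*(y + 2)^2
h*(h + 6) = h^2 + 6*h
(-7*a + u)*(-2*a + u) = 14*a^2 - 9*a*u + u^2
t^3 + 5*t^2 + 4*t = t*(t + 1)*(t + 4)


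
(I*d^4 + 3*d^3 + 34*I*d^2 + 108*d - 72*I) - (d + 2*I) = I*d^4 + 3*d^3 + 34*I*d^2 + 107*d - 74*I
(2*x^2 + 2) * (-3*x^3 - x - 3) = -6*x^5 - 8*x^3 - 6*x^2 - 2*x - 6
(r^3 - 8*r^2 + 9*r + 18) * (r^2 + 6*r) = r^5 - 2*r^4 - 39*r^3 + 72*r^2 + 108*r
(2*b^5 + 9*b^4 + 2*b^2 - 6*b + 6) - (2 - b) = 2*b^5 + 9*b^4 + 2*b^2 - 5*b + 4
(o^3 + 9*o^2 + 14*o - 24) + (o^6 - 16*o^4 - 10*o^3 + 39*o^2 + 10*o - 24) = o^6 - 16*o^4 - 9*o^3 + 48*o^2 + 24*o - 48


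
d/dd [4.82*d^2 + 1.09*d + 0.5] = 9.64*d + 1.09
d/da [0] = 0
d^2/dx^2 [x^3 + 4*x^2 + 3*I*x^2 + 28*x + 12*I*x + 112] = 6*x + 8 + 6*I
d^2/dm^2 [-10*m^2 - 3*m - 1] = -20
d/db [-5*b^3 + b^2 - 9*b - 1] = -15*b^2 + 2*b - 9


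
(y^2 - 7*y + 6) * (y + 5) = y^3 - 2*y^2 - 29*y + 30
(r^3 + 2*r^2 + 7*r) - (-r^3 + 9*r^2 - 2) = 2*r^3 - 7*r^2 + 7*r + 2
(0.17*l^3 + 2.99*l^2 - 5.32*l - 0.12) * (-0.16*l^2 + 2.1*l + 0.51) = -0.0272*l^5 - 0.1214*l^4 + 7.2169*l^3 - 9.6279*l^2 - 2.9652*l - 0.0612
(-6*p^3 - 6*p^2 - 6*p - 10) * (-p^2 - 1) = 6*p^5 + 6*p^4 + 12*p^3 + 16*p^2 + 6*p + 10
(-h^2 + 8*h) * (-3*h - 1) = 3*h^3 - 23*h^2 - 8*h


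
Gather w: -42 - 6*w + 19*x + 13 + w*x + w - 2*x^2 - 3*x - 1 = w*(x - 5) - 2*x^2 + 16*x - 30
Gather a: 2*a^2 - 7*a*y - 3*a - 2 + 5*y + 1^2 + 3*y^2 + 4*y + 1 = 2*a^2 + a*(-7*y - 3) + 3*y^2 + 9*y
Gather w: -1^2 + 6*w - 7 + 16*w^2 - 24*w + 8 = 16*w^2 - 18*w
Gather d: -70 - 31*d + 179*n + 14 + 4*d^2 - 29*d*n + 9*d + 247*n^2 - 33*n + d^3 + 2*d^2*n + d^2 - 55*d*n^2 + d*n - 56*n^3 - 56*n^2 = d^3 + d^2*(2*n + 5) + d*(-55*n^2 - 28*n - 22) - 56*n^3 + 191*n^2 + 146*n - 56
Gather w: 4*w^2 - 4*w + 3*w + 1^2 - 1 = 4*w^2 - w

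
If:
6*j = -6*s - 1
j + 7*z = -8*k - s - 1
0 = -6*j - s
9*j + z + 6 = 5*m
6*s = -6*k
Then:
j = 1/30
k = 1/5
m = 25/21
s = -1/5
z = -73/210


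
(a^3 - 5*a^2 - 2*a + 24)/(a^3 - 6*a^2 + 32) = (a - 3)/(a - 4)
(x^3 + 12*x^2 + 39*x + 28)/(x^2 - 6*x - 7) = (x^2 + 11*x + 28)/(x - 7)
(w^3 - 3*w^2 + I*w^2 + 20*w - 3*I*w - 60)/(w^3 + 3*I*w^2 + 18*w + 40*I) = (w - 3)/(w + 2*I)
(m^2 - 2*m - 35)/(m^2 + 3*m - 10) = (m - 7)/(m - 2)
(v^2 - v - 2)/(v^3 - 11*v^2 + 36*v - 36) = (v + 1)/(v^2 - 9*v + 18)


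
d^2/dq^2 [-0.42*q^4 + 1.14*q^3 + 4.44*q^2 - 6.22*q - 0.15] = -5.04*q^2 + 6.84*q + 8.88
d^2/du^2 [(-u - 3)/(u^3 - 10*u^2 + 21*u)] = 2*(-3*u^5 + 12*u^4 + 161*u^3 - 1089*u^2 + 1890*u - 1323)/(u^3*(u^6 - 30*u^5 + 363*u^4 - 2260*u^3 + 7623*u^2 - 13230*u + 9261))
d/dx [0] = 0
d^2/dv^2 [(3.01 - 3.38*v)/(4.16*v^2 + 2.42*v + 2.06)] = (-(3.38*v - 3.01)*(8.32*v + 2.42)*(16.64*v + 4.84) + (84.3648*v - 8.684)*(4.16*v^2 + 2.42*v + 2.06))/(4.16*v^2 + 2.42*v + 2.06)^3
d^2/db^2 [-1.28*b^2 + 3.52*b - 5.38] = -2.56000000000000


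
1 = 1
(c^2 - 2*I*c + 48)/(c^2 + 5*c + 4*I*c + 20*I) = (c^2 - 2*I*c + 48)/(c^2 + c*(5 + 4*I) + 20*I)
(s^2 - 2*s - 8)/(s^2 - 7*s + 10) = (s^2 - 2*s - 8)/(s^2 - 7*s + 10)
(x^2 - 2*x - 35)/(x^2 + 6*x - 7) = (x^2 - 2*x - 35)/(x^2 + 6*x - 7)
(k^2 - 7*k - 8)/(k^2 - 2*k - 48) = (k + 1)/(k + 6)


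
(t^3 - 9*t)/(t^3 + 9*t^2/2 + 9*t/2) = 2*(t - 3)/(2*t + 3)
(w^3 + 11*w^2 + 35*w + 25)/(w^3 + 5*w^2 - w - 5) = (w + 5)/(w - 1)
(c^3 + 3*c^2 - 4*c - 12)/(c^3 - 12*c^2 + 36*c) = (c^3 + 3*c^2 - 4*c - 12)/(c*(c^2 - 12*c + 36))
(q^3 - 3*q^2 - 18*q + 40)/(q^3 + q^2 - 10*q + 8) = (q - 5)/(q - 1)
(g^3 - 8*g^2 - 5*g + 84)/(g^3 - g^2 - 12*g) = (g - 7)/g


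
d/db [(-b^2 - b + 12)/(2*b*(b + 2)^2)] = (b^3 - 36*b - 24)/(2*b^2*(b^3 + 6*b^2 + 12*b + 8))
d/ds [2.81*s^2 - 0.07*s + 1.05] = 5.62*s - 0.07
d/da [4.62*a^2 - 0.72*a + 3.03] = 9.24*a - 0.72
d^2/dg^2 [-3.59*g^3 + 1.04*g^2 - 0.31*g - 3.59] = 2.08 - 21.54*g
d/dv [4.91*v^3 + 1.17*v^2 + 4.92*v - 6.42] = 14.73*v^2 + 2.34*v + 4.92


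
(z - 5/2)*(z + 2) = z^2 - z/2 - 5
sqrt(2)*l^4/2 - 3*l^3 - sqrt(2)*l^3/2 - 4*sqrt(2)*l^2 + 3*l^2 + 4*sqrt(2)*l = l*(l - 1)*(l - 4*sqrt(2))*(sqrt(2)*l/2 + 1)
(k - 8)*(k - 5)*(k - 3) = k^3 - 16*k^2 + 79*k - 120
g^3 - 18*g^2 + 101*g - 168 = (g - 8)*(g - 7)*(g - 3)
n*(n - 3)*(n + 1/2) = n^3 - 5*n^2/2 - 3*n/2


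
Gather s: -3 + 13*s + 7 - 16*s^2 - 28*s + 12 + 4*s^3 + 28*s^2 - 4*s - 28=4*s^3 + 12*s^2 - 19*s - 12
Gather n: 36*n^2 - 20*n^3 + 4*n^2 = -20*n^3 + 40*n^2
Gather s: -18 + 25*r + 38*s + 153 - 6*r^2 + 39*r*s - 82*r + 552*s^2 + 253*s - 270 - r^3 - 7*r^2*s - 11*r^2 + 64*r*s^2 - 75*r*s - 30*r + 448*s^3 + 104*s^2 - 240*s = -r^3 - 17*r^2 - 87*r + 448*s^3 + s^2*(64*r + 656) + s*(-7*r^2 - 36*r + 51) - 135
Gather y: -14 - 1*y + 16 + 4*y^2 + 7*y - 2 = 4*y^2 + 6*y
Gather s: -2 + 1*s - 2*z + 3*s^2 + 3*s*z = 3*s^2 + s*(3*z + 1) - 2*z - 2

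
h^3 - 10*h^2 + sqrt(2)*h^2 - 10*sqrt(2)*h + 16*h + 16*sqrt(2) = (h - 8)*(h - 2)*(h + sqrt(2))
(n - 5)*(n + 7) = n^2 + 2*n - 35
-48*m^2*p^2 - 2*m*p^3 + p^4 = p^2*(-8*m + p)*(6*m + p)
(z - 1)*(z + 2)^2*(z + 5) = z^4 + 8*z^3 + 15*z^2 - 4*z - 20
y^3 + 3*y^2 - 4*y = y*(y - 1)*(y + 4)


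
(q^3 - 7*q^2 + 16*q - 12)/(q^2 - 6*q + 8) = (q^2 - 5*q + 6)/(q - 4)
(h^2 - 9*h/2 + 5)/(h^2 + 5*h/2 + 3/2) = (2*h^2 - 9*h + 10)/(2*h^2 + 5*h + 3)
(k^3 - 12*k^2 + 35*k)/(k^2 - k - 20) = k*(k - 7)/(k + 4)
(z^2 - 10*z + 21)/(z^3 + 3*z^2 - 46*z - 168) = (z - 3)/(z^2 + 10*z + 24)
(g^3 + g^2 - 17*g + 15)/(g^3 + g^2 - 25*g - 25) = (g^2 - 4*g + 3)/(g^2 - 4*g - 5)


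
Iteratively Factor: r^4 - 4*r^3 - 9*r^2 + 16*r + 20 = (r - 2)*(r^3 - 2*r^2 - 13*r - 10) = (r - 2)*(r + 1)*(r^2 - 3*r - 10) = (r - 2)*(r + 1)*(r + 2)*(r - 5)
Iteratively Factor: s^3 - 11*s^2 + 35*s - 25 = (s - 5)*(s^2 - 6*s + 5) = (s - 5)*(s - 1)*(s - 5)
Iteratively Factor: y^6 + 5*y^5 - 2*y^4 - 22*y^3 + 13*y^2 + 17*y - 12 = (y + 3)*(y^5 + 2*y^4 - 8*y^3 + 2*y^2 + 7*y - 4) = (y + 3)*(y + 4)*(y^4 - 2*y^3 + 2*y - 1) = (y - 1)*(y + 3)*(y + 4)*(y^3 - y^2 - y + 1) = (y - 1)*(y + 1)*(y + 3)*(y + 4)*(y^2 - 2*y + 1) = (y - 1)^2*(y + 1)*(y + 3)*(y + 4)*(y - 1)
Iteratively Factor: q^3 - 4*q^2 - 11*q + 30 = (q + 3)*(q^2 - 7*q + 10) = (q - 2)*(q + 3)*(q - 5)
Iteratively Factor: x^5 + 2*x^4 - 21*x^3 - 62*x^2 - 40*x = (x - 5)*(x^4 + 7*x^3 + 14*x^2 + 8*x) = (x - 5)*(x + 1)*(x^3 + 6*x^2 + 8*x) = (x - 5)*(x + 1)*(x + 4)*(x^2 + 2*x) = (x - 5)*(x + 1)*(x + 2)*(x + 4)*(x)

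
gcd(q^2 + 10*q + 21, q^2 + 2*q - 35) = q + 7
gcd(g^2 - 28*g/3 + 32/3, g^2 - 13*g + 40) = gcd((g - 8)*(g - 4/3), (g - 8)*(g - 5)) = g - 8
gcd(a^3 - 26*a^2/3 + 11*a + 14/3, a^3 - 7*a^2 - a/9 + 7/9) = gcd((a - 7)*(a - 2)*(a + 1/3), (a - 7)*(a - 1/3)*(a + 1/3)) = a^2 - 20*a/3 - 7/3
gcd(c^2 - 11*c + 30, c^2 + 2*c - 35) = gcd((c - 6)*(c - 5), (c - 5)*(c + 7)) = c - 5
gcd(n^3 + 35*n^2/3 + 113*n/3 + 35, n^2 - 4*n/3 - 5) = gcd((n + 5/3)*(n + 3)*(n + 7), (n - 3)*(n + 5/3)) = n + 5/3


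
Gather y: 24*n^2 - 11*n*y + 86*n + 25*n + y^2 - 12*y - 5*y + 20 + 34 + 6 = 24*n^2 + 111*n + y^2 + y*(-11*n - 17) + 60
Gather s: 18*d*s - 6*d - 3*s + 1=-6*d + s*(18*d - 3) + 1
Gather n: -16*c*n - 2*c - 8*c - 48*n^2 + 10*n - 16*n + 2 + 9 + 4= -10*c - 48*n^2 + n*(-16*c - 6) + 15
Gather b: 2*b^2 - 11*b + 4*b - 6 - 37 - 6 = 2*b^2 - 7*b - 49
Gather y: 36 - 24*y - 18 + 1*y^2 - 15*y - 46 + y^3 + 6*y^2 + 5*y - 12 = y^3 + 7*y^2 - 34*y - 40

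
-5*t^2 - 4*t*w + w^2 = (-5*t + w)*(t + w)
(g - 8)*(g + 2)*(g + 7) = g^3 + g^2 - 58*g - 112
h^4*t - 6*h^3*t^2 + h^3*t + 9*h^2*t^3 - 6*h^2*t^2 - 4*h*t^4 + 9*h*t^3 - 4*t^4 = (h - 4*t)*(h - t)^2*(h*t + t)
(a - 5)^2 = a^2 - 10*a + 25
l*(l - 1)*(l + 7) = l^3 + 6*l^2 - 7*l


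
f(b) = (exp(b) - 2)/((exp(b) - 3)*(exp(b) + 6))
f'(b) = -(exp(b) - 2)*exp(b)/((exp(b) - 3)*(exp(b) + 6)^2) + exp(b)/((exp(b) - 3)*(exp(b) + 6)) - (exp(b) - 2)*exp(b)/((exp(b) - 3)^2*(exp(b) + 6)) = (-exp(2*b) + 4*exp(b) - 12)*exp(b)/(exp(4*b) + 6*exp(3*b) - 27*exp(2*b) - 108*exp(b) + 324)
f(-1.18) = 0.10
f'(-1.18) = -0.01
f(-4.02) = 0.11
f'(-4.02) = -0.00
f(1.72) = 0.12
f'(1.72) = -0.13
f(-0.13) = 0.08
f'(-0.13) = -0.04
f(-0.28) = 0.08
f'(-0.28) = -0.03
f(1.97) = 0.09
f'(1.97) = -0.08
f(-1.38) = 0.10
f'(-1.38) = -0.01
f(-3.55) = 0.11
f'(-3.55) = -0.00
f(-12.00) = 0.11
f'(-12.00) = 0.00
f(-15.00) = 0.11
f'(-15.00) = 0.00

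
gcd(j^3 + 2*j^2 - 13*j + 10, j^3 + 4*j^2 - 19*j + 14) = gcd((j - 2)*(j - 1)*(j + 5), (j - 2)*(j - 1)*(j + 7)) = j^2 - 3*j + 2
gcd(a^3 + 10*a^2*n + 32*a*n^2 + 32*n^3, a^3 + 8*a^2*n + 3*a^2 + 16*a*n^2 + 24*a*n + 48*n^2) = a^2 + 8*a*n + 16*n^2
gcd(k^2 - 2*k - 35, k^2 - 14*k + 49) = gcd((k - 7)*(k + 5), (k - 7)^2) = k - 7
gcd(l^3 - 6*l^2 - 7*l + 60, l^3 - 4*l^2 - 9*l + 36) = l^2 - l - 12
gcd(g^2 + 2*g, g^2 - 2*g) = g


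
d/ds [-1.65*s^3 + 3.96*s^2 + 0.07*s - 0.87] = -4.95*s^2 + 7.92*s + 0.07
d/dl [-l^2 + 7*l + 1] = 7 - 2*l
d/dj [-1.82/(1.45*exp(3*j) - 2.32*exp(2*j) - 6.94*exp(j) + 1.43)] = (7.917*exp(2*j) - 8.4448*exp(j) - 12.6308)*exp(j)/(1.45*exp(3*j) - 2.32*exp(2*j) - 6.94*exp(j) + 1.43)^2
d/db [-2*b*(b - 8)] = 16 - 4*b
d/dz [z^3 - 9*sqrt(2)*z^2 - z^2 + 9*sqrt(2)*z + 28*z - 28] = 3*z^2 - 18*sqrt(2)*z - 2*z + 9*sqrt(2) + 28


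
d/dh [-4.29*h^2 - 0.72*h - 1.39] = -8.58*h - 0.72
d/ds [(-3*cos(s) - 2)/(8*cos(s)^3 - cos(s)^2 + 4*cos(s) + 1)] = -(65*sin(s) + 40*sin(2*s) + 45*sin(3*s) + 24*sin(4*s))/(20*cos(s) - cos(2*s) + 4*cos(3*s) + 1)^2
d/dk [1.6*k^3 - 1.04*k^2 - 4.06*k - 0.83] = 4.8*k^2 - 2.08*k - 4.06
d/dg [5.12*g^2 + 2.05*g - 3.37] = 10.24*g + 2.05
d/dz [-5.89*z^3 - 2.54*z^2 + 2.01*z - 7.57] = -17.67*z^2 - 5.08*z + 2.01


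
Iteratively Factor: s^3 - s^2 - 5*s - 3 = (s + 1)*(s^2 - 2*s - 3) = (s + 1)^2*(s - 3)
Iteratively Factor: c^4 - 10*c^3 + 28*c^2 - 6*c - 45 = (c - 3)*(c^3 - 7*c^2 + 7*c + 15) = (c - 3)*(c + 1)*(c^2 - 8*c + 15) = (c - 5)*(c - 3)*(c + 1)*(c - 3)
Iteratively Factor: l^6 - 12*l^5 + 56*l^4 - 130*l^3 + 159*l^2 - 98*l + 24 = (l - 4)*(l^5 - 8*l^4 + 24*l^3 - 34*l^2 + 23*l - 6) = (l - 4)*(l - 1)*(l^4 - 7*l^3 + 17*l^2 - 17*l + 6) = (l - 4)*(l - 3)*(l - 1)*(l^3 - 4*l^2 + 5*l - 2) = (l - 4)*(l - 3)*(l - 1)^2*(l^2 - 3*l + 2) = (l - 4)*(l - 3)*(l - 2)*(l - 1)^2*(l - 1)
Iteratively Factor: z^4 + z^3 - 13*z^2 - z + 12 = (z - 1)*(z^3 + 2*z^2 - 11*z - 12) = (z - 1)*(z + 1)*(z^2 + z - 12) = (z - 3)*(z - 1)*(z + 1)*(z + 4)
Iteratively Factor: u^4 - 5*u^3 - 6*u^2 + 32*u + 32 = (u + 1)*(u^3 - 6*u^2 + 32) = (u + 1)*(u + 2)*(u^2 - 8*u + 16) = (u - 4)*(u + 1)*(u + 2)*(u - 4)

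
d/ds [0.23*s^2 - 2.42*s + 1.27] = 0.46*s - 2.42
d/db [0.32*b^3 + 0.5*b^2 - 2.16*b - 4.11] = 0.96*b^2 + 1.0*b - 2.16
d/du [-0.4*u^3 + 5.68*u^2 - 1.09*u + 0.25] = -1.2*u^2 + 11.36*u - 1.09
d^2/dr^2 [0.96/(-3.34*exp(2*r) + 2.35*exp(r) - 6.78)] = (-0.96*(6.68*exp(r) - 2.35)*(13.36*exp(r) - 4.7)*exp(r) + (12.8256*exp(r) - 2.256)*(3.34*exp(2*r) - 2.35*exp(r) + 6.78))*exp(r)/(3.34*exp(2*r) - 2.35*exp(r) + 6.78)^3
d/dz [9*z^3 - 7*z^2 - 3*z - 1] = 27*z^2 - 14*z - 3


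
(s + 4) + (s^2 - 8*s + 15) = s^2 - 7*s + 19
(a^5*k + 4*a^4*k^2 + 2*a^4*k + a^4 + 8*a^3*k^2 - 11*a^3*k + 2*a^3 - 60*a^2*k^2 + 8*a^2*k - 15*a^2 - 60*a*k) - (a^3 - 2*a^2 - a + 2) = a^5*k + 4*a^4*k^2 + 2*a^4*k + a^4 + 8*a^3*k^2 - 11*a^3*k + a^3 - 60*a^2*k^2 + 8*a^2*k - 13*a^2 - 60*a*k + a - 2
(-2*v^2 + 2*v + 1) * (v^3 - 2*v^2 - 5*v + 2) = -2*v^5 + 6*v^4 + 7*v^3 - 16*v^2 - v + 2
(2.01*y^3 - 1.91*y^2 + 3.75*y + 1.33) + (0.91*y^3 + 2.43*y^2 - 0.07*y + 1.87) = 2.92*y^3 + 0.52*y^2 + 3.68*y + 3.2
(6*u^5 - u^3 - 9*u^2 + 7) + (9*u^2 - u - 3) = 6*u^5 - u^3 - u + 4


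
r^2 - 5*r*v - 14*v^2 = (r - 7*v)*(r + 2*v)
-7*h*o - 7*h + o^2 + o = (-7*h + o)*(o + 1)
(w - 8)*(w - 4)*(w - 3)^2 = w^4 - 18*w^3 + 113*w^2 - 300*w + 288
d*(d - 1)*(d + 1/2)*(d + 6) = d^4 + 11*d^3/2 - 7*d^2/2 - 3*d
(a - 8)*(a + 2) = a^2 - 6*a - 16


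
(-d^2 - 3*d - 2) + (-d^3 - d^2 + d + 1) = -d^3 - 2*d^2 - 2*d - 1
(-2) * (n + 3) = -2*n - 6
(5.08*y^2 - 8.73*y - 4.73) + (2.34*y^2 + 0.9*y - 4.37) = 7.42*y^2 - 7.83*y - 9.1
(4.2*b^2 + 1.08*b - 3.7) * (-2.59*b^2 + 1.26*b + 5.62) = -10.878*b^4 + 2.4948*b^3 + 34.5478*b^2 + 1.4076*b - 20.794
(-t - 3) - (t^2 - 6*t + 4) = -t^2 + 5*t - 7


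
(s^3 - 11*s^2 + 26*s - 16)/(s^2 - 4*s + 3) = (s^2 - 10*s + 16)/(s - 3)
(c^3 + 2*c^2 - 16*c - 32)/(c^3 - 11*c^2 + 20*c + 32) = (c^2 + 6*c + 8)/(c^2 - 7*c - 8)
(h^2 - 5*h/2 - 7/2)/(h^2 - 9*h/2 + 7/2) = (h + 1)/(h - 1)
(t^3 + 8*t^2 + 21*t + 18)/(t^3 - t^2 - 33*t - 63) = (t + 2)/(t - 7)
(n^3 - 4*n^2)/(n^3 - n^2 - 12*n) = n/(n + 3)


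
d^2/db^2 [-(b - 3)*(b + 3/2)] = -2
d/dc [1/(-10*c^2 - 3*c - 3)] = (20*c + 3)/(10*c^2 + 3*c + 3)^2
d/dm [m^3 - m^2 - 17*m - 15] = 3*m^2 - 2*m - 17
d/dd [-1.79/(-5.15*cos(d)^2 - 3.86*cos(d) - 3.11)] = (18.437*cos(d) + 6.9094)*sin(d)/(5.15*cos(d)^2 + 3.86*cos(d) + 3.11)^2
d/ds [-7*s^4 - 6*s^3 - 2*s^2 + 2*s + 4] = -28*s^3 - 18*s^2 - 4*s + 2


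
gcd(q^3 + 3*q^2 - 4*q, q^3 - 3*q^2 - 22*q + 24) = q^2 + 3*q - 4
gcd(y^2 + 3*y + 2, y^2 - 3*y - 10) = y + 2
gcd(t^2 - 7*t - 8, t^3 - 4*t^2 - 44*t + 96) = t - 8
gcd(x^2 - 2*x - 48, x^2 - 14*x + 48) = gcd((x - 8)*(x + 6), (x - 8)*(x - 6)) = x - 8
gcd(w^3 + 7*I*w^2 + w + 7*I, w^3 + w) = w^2 + 1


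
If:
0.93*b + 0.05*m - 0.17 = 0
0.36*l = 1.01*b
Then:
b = 0.182795698924731 - 0.0537634408602151*m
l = 0.51284348864994 - 0.150836320191159*m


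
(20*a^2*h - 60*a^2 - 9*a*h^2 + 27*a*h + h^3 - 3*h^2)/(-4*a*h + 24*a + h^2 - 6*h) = (-5*a*h + 15*a + h^2 - 3*h)/(h - 6)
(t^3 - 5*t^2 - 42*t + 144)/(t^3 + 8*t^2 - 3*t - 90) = (t - 8)/(t + 5)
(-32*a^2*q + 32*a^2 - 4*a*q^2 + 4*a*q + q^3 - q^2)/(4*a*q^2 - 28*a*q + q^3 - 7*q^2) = (-8*a*q + 8*a + q^2 - q)/(q*(q - 7))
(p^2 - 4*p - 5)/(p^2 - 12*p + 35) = (p + 1)/(p - 7)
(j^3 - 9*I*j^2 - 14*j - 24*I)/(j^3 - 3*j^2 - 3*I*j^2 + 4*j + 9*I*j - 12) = (j - 6*I)/(j - 3)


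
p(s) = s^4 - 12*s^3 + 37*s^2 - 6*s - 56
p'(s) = 4*s^3 - 36*s^2 + 74*s - 6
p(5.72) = -55.04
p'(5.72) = -11.99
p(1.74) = -8.47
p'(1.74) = 34.84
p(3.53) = 11.30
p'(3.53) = -17.42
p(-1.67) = 120.88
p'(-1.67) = -248.61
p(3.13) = 15.71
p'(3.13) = -4.41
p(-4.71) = 2539.05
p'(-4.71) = -1571.12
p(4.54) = -18.69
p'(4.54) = -37.75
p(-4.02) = 1606.79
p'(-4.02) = -1145.11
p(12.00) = 5200.00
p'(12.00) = 2610.00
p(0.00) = -56.00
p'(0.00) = -6.00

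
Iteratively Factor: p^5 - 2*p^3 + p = (p - 1)*(p^4 + p^3 - p^2 - p) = (p - 1)*(p + 1)*(p^3 - p) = (p - 1)^2*(p + 1)*(p^2 + p) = (p - 1)^2*(p + 1)^2*(p)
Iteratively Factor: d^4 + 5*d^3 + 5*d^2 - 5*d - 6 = (d + 2)*(d^3 + 3*d^2 - d - 3) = (d - 1)*(d + 2)*(d^2 + 4*d + 3) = (d - 1)*(d + 2)*(d + 3)*(d + 1)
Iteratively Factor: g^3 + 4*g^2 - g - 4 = (g - 1)*(g^2 + 5*g + 4) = (g - 1)*(g + 1)*(g + 4)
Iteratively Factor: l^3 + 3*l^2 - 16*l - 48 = (l + 4)*(l^2 - l - 12) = (l - 4)*(l + 4)*(l + 3)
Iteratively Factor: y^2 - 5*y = (y)*(y - 5)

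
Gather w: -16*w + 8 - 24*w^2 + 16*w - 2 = 6 - 24*w^2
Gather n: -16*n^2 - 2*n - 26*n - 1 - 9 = -16*n^2 - 28*n - 10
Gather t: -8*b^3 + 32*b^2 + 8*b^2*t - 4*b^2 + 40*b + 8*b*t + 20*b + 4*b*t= -8*b^3 + 28*b^2 + 60*b + t*(8*b^2 + 12*b)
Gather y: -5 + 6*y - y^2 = -y^2 + 6*y - 5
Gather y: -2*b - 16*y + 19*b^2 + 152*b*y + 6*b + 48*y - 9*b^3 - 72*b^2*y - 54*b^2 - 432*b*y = -9*b^3 - 35*b^2 + 4*b + y*(-72*b^2 - 280*b + 32)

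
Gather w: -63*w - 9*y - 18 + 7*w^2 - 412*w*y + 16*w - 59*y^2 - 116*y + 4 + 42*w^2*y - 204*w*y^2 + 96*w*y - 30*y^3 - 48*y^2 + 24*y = w^2*(42*y + 7) + w*(-204*y^2 - 316*y - 47) - 30*y^3 - 107*y^2 - 101*y - 14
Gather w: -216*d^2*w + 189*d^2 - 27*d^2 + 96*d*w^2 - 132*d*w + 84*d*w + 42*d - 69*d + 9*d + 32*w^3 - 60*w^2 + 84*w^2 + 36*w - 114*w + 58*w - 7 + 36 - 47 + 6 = 162*d^2 - 18*d + 32*w^3 + w^2*(96*d + 24) + w*(-216*d^2 - 48*d - 20) - 12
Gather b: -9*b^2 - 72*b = -9*b^2 - 72*b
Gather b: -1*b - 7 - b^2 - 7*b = -b^2 - 8*b - 7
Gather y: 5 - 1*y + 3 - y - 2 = 6 - 2*y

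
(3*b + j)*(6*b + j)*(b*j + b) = 18*b^3*j + 18*b^3 + 9*b^2*j^2 + 9*b^2*j + b*j^3 + b*j^2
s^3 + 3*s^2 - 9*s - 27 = (s - 3)*(s + 3)^2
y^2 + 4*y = y*(y + 4)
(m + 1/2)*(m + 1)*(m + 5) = m^3 + 13*m^2/2 + 8*m + 5/2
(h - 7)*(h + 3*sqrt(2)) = h^2 - 7*h + 3*sqrt(2)*h - 21*sqrt(2)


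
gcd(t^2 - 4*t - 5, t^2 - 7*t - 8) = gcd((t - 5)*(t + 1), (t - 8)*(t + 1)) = t + 1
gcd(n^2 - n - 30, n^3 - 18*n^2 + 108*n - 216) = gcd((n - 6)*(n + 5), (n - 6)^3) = n - 6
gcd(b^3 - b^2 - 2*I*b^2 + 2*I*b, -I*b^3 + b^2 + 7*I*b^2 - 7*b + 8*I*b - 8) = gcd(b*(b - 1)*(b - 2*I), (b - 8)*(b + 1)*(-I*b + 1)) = 1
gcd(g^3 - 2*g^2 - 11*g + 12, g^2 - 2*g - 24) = 1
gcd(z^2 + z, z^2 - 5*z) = z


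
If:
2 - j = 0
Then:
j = 2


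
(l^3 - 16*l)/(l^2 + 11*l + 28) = l*(l - 4)/(l + 7)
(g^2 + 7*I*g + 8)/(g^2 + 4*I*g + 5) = (g + 8*I)/(g + 5*I)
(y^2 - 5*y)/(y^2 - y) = (y - 5)/(y - 1)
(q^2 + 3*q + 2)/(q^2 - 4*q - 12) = (q + 1)/(q - 6)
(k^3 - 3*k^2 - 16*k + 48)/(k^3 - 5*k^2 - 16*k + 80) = (k - 3)/(k - 5)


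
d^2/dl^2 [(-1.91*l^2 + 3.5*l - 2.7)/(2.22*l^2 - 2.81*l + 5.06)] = (1.4210854715202e-14*l^4 + 10.668876*l^3 + 48.892392*l^2 - 134.83836*l + 19.744788)/(10.941048*l^6 - 41.546412*l^5 + 127.401138*l^4 - 211.579793*l^3 + 290.382774*l^2 - 215.838348*l + 129.554216)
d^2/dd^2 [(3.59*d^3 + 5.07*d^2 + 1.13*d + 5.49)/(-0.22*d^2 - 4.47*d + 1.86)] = (-4.44089209850063e-16*d^5 - 1.4210854715202e-14*d^4 - 136.538626*d^3 + 165.045708*d^2 - 109.687356*d - 277.753734)/(0.010648*d^6 + 0.649044*d^5 + 12.917322*d^4 + 78.339879*d^3 - 109.210086*d^2 + 46.393236*d - 6.434856)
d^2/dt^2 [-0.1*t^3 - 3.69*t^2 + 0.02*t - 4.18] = -0.6*t - 7.38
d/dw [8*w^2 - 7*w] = 16*w - 7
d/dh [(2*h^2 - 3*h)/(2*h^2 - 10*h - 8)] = (-7*h^2 - 16*h + 12)/(2*(h^4 - 10*h^3 + 17*h^2 + 40*h + 16))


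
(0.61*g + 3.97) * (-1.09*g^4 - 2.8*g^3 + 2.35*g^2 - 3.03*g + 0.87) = -0.6649*g^5 - 6.0353*g^4 - 9.6825*g^3 + 7.4812*g^2 - 11.4984*g + 3.4539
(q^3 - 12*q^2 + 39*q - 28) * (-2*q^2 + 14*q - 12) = -2*q^5 + 38*q^4 - 258*q^3 + 746*q^2 - 860*q + 336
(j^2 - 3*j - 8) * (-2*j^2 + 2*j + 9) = -2*j^4 + 8*j^3 + 19*j^2 - 43*j - 72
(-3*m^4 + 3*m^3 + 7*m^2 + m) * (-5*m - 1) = 15*m^5 - 12*m^4 - 38*m^3 - 12*m^2 - m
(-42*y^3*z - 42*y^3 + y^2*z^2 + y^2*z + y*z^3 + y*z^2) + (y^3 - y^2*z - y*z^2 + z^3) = -42*y^3*z - 41*y^3 + y^2*z^2 + y*z^3 + z^3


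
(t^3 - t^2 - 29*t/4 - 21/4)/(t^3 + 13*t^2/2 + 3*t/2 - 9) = (2*t^2 - 5*t - 7)/(2*(t^2 + 5*t - 6))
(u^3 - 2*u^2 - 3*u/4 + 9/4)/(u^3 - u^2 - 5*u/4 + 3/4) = (2*u - 3)/(2*u - 1)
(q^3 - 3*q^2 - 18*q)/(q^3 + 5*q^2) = (q^2 - 3*q - 18)/(q*(q + 5))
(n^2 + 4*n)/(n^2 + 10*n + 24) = n/(n + 6)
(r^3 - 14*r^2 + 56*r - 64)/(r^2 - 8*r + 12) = (r^2 - 12*r + 32)/(r - 6)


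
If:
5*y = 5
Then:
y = 1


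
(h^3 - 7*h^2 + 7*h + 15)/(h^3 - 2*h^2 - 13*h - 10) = (h - 3)/(h + 2)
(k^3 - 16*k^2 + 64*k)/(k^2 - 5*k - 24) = k*(k - 8)/(k + 3)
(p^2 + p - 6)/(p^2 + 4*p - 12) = (p + 3)/(p + 6)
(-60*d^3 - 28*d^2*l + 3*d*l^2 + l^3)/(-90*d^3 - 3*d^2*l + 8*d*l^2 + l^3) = (10*d^2 + 3*d*l - l^2)/(15*d^2 - 2*d*l - l^2)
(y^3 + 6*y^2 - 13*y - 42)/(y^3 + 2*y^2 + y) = (y^3 + 6*y^2 - 13*y - 42)/(y*(y^2 + 2*y + 1))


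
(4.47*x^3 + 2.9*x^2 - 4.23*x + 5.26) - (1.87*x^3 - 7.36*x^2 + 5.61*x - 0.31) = 2.6*x^3 + 10.26*x^2 - 9.84*x + 5.57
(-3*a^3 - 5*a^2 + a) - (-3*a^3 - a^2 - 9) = -4*a^2 + a + 9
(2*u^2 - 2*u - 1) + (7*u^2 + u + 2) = 9*u^2 - u + 1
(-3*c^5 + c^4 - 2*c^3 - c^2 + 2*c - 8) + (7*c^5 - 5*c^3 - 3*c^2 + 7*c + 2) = 4*c^5 + c^4 - 7*c^3 - 4*c^2 + 9*c - 6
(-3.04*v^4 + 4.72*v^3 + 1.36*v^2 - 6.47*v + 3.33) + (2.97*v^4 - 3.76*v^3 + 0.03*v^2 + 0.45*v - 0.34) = -0.0699999999999998*v^4 + 0.96*v^3 + 1.39*v^2 - 6.02*v + 2.99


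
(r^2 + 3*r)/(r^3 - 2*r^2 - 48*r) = (r + 3)/(r^2 - 2*r - 48)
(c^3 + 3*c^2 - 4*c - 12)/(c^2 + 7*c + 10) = (c^2 + c - 6)/(c + 5)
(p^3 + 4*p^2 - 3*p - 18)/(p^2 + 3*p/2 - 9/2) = 2*(p^2 + p - 6)/(2*p - 3)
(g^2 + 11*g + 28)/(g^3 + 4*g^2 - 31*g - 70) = (g + 4)/(g^2 - 3*g - 10)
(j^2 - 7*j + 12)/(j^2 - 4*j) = (j - 3)/j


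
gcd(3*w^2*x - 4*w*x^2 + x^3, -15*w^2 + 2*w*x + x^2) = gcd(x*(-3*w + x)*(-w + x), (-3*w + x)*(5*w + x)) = -3*w + x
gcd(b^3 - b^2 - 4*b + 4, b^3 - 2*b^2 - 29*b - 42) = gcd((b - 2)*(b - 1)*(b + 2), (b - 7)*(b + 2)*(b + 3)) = b + 2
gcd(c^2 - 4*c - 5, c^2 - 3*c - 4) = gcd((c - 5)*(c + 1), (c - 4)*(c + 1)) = c + 1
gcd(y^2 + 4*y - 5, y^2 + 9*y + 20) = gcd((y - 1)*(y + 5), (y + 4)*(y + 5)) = y + 5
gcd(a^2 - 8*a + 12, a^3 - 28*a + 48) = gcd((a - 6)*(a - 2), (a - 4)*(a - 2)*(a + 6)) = a - 2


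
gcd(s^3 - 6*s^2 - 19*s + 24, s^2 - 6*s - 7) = 1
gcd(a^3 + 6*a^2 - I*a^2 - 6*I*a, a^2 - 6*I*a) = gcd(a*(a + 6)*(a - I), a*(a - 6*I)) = a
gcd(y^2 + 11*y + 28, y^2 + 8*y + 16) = y + 4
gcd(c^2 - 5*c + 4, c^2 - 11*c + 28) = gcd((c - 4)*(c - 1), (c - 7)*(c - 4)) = c - 4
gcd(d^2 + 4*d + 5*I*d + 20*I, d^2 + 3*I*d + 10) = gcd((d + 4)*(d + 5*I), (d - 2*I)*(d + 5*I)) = d + 5*I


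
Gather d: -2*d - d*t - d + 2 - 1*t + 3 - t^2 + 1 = d*(-t - 3) - t^2 - t + 6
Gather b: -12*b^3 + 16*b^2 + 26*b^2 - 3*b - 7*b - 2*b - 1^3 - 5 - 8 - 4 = -12*b^3 + 42*b^2 - 12*b - 18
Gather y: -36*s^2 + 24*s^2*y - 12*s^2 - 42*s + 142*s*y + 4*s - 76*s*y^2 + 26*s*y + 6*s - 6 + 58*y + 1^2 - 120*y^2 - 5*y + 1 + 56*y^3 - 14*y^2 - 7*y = -48*s^2 - 32*s + 56*y^3 + y^2*(-76*s - 134) + y*(24*s^2 + 168*s + 46) - 4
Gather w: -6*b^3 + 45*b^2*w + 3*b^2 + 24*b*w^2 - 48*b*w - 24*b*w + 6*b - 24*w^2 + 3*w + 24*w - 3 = -6*b^3 + 3*b^2 + 6*b + w^2*(24*b - 24) + w*(45*b^2 - 72*b + 27) - 3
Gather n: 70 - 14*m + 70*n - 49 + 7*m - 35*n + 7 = -7*m + 35*n + 28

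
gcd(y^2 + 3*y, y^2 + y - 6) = y + 3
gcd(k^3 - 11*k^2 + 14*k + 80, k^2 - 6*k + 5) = k - 5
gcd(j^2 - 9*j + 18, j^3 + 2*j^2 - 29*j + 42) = j - 3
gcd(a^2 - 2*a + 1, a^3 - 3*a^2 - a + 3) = a - 1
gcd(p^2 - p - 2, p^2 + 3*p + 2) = p + 1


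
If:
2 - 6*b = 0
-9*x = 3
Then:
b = 1/3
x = -1/3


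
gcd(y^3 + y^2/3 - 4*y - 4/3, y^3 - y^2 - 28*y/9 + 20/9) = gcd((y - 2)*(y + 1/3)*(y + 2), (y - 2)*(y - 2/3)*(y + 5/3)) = y - 2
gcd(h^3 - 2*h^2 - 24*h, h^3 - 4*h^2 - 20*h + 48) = h^2 - 2*h - 24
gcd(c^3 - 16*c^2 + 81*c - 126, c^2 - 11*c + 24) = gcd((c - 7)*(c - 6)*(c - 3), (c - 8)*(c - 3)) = c - 3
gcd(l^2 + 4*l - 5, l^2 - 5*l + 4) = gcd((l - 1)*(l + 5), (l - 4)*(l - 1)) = l - 1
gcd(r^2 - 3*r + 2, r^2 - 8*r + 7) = r - 1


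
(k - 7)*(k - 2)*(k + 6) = k^3 - 3*k^2 - 40*k + 84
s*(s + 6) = s^2 + 6*s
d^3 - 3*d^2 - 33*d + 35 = (d - 7)*(d - 1)*(d + 5)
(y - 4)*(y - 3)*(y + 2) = y^3 - 5*y^2 - 2*y + 24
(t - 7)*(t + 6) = t^2 - t - 42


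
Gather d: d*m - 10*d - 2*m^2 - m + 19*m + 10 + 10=d*(m - 10) - 2*m^2 + 18*m + 20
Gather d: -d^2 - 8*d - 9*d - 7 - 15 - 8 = -d^2 - 17*d - 30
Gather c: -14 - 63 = -77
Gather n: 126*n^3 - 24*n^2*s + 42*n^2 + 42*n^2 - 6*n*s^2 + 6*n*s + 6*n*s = 126*n^3 + n^2*(84 - 24*s) + n*(-6*s^2 + 12*s)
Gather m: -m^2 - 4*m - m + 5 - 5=-m^2 - 5*m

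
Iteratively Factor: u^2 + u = (u + 1)*(u)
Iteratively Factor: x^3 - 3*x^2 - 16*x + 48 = (x + 4)*(x^2 - 7*x + 12) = (x - 4)*(x + 4)*(x - 3)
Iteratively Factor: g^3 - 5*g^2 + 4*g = (g - 1)*(g^2 - 4*g) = (g - 4)*(g - 1)*(g)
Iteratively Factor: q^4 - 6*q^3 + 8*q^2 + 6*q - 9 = (q - 1)*(q^3 - 5*q^2 + 3*q + 9) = (q - 3)*(q - 1)*(q^2 - 2*q - 3) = (q - 3)^2*(q - 1)*(q + 1)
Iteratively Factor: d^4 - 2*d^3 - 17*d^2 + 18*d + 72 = (d + 3)*(d^3 - 5*d^2 - 2*d + 24) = (d - 4)*(d + 3)*(d^2 - d - 6) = (d - 4)*(d - 3)*(d + 3)*(d + 2)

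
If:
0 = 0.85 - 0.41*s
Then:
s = 2.07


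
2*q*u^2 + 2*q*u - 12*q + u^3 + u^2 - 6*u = (2*q + u)*(u - 2)*(u + 3)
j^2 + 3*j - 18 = (j - 3)*(j + 6)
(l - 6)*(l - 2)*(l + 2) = l^3 - 6*l^2 - 4*l + 24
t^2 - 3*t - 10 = (t - 5)*(t + 2)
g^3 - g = g*(g - 1)*(g + 1)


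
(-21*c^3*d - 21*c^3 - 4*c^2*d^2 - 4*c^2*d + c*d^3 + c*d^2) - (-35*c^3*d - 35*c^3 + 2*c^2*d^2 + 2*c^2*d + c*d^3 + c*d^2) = 14*c^3*d + 14*c^3 - 6*c^2*d^2 - 6*c^2*d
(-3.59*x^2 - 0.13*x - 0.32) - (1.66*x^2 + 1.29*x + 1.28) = -5.25*x^2 - 1.42*x - 1.6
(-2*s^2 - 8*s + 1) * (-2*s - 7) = 4*s^3 + 30*s^2 + 54*s - 7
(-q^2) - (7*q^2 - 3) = 3 - 8*q^2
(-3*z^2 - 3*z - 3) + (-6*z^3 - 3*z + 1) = -6*z^3 - 3*z^2 - 6*z - 2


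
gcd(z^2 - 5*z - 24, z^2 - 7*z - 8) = z - 8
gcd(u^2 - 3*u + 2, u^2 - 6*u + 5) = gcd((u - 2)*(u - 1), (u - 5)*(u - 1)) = u - 1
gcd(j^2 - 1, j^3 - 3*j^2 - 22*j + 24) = j - 1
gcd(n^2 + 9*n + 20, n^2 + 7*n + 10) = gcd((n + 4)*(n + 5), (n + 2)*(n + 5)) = n + 5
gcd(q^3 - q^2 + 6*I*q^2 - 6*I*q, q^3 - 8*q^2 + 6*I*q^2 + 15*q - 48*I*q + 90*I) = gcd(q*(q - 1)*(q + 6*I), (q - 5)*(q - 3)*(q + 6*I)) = q + 6*I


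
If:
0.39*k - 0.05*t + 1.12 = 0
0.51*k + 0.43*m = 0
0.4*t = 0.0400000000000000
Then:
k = -2.86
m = 3.39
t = 0.10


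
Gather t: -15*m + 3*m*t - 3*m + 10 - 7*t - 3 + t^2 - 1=-18*m + t^2 + t*(3*m - 7) + 6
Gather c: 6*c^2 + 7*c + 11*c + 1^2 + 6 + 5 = 6*c^2 + 18*c + 12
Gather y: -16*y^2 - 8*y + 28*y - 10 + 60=-16*y^2 + 20*y + 50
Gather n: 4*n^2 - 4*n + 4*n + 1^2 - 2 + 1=4*n^2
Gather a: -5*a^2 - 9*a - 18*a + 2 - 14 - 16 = -5*a^2 - 27*a - 28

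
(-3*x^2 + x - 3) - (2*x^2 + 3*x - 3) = -5*x^2 - 2*x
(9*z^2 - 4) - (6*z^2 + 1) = 3*z^2 - 5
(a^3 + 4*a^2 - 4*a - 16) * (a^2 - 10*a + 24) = a^5 - 6*a^4 - 20*a^3 + 120*a^2 + 64*a - 384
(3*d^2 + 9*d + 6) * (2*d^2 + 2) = 6*d^4 + 18*d^3 + 18*d^2 + 18*d + 12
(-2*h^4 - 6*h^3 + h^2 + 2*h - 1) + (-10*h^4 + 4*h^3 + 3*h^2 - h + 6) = -12*h^4 - 2*h^3 + 4*h^2 + h + 5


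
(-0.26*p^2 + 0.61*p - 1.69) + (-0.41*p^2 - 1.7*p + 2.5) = -0.67*p^2 - 1.09*p + 0.81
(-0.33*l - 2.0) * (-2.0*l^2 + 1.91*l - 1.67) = 0.66*l^3 + 3.3697*l^2 - 3.2689*l + 3.34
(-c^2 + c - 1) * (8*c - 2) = -8*c^3 + 10*c^2 - 10*c + 2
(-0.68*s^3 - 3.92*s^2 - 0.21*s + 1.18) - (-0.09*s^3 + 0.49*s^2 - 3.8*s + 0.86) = -0.59*s^3 - 4.41*s^2 + 3.59*s + 0.32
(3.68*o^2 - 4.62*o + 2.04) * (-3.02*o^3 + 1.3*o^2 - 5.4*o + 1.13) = -11.1136*o^5 + 18.7364*o^4 - 32.0388*o^3 + 31.7584*o^2 - 16.2366*o + 2.3052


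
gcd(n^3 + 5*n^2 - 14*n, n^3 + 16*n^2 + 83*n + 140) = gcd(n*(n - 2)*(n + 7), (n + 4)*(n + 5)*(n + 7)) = n + 7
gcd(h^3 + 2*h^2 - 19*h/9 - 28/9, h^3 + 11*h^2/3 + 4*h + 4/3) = h + 1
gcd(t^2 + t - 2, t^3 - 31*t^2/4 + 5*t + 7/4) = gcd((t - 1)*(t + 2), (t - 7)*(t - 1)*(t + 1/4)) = t - 1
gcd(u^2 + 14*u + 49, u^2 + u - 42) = u + 7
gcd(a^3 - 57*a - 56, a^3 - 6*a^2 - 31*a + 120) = a - 8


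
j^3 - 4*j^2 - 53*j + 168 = (j - 8)*(j - 3)*(j + 7)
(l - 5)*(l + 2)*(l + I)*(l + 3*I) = l^4 - 3*l^3 + 4*I*l^3 - 13*l^2 - 12*I*l^2 + 9*l - 40*I*l + 30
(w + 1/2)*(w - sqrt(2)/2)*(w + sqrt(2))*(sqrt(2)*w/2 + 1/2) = sqrt(2)*w^4/2 + sqrt(2)*w^3/4 + w^3 - sqrt(2)*w^2/4 + w^2/2 - w/2 - sqrt(2)*w/8 - 1/4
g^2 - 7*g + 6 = (g - 6)*(g - 1)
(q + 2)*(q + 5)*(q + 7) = q^3 + 14*q^2 + 59*q + 70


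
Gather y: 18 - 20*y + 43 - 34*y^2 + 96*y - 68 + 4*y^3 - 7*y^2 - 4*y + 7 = 4*y^3 - 41*y^2 + 72*y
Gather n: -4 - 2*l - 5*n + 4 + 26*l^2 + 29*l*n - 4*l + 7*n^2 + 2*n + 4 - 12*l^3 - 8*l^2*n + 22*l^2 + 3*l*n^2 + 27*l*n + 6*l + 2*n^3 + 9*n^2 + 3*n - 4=-12*l^3 + 48*l^2 + 2*n^3 + n^2*(3*l + 16) + n*(-8*l^2 + 56*l)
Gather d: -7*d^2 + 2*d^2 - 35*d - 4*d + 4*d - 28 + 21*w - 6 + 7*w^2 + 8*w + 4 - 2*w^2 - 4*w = -5*d^2 - 35*d + 5*w^2 + 25*w - 30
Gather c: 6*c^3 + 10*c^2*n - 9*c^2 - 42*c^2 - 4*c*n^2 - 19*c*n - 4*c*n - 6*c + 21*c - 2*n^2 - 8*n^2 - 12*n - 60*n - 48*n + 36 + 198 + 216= 6*c^3 + c^2*(10*n - 51) + c*(-4*n^2 - 23*n + 15) - 10*n^2 - 120*n + 450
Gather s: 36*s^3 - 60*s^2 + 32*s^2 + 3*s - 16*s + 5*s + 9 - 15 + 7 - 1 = 36*s^3 - 28*s^2 - 8*s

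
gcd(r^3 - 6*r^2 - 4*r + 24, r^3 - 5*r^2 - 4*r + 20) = r^2 - 4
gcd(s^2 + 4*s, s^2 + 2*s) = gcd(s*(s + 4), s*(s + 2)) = s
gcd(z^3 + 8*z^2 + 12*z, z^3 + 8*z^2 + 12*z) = z^3 + 8*z^2 + 12*z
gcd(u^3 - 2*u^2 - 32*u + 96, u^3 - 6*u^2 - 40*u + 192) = u^2 + 2*u - 24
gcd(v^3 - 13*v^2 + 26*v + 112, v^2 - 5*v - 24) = v - 8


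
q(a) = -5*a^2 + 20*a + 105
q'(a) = 20 - 10*a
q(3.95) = 105.99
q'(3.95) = -19.50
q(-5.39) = -148.06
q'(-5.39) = 73.90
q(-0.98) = 80.60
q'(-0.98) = 29.80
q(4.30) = 98.55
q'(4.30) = -23.00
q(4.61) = 90.94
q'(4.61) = -26.10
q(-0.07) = 103.58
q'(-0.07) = 20.70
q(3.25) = 117.19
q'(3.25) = -12.50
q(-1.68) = 57.29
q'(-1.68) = 36.80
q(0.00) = 105.00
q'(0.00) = 20.00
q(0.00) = 105.00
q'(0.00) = 20.00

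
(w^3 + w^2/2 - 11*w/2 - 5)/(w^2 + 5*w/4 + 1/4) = 2*(2*w^2 - w - 10)/(4*w + 1)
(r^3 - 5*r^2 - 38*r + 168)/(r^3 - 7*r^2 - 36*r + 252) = (r - 4)/(r - 6)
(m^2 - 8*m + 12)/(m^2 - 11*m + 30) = (m - 2)/(m - 5)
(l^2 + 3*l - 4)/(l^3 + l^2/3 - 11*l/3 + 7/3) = 3*(l + 4)/(3*l^2 + 4*l - 7)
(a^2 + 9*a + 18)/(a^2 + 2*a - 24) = (a + 3)/(a - 4)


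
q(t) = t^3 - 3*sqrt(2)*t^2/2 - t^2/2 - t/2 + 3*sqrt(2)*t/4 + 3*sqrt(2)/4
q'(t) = 3*t^2 - 3*sqrt(2)*t - t - 1/2 + 3*sqrt(2)/4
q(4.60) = 45.51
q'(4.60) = 39.92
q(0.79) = 0.36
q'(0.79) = -1.71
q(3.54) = 14.56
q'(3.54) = 19.60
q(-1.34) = -6.80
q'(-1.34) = 12.97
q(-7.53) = -578.75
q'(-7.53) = 210.14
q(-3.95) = -103.68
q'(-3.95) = 68.08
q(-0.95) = -2.70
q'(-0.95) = 8.25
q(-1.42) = -7.88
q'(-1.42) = 14.05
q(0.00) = 1.06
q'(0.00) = 0.56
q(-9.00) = -945.31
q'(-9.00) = 290.74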